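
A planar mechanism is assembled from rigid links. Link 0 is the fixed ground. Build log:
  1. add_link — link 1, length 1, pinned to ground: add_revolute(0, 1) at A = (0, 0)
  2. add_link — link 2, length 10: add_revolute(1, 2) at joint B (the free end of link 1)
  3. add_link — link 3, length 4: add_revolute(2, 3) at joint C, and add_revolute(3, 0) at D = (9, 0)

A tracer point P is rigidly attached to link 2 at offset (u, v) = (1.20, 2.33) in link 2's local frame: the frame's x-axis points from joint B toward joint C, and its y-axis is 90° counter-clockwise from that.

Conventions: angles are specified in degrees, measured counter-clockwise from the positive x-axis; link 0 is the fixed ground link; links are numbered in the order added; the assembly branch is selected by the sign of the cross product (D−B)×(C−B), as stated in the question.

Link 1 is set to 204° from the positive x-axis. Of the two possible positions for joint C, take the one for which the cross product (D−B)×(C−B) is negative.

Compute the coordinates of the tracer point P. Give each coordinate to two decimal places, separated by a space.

A=(0,0), D=(9.00,0)
B = A + 1.00·(cos204°, sin204°) = (-0.9135, -0.4067)
|BD| = 9.9219
circle(B,10.00) ∩ circle(D,4.00): a=9.1940, h=3.9332
  candidates: C₊=(8.1115,3.9001) cross=39.025; C₋=(8.4340,-3.9597) cross=-39.025
  branch - wants cross < 0 → take C=(8.4340,-3.9597) (cross=-39.025)
ex = (C−B)/|BC| = (0.9348,-0.3553); ey = (0.3553,0.9348)
P = B + 1.20·ex + 2.33·ey = (1.0360,1.3449)

1.04 1.34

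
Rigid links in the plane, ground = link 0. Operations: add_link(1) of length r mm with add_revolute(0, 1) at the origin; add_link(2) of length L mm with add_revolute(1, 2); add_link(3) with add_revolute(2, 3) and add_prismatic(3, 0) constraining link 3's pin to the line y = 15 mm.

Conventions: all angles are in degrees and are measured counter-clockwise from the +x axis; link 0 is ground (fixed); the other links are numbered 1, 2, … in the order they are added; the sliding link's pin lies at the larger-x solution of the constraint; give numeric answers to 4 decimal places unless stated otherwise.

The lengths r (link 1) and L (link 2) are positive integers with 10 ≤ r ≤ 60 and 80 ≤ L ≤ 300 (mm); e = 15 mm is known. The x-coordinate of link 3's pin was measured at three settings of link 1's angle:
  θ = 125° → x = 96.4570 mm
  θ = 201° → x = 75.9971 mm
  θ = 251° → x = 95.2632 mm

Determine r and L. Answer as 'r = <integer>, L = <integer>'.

constraint per measurement: (x − r cos θ)² + (r sin θ − e)² = L²
subtracting the θ₁ and θ₂ equations cancels the r² and L² terms:
r = (x₁² − x₂²) / (2[(x₁cos θ₁ + e sin θ₁) − (x₂cos θ₂ + e sin θ₂)]) = 53.0000 → r = 53
L² = (x₁ − r cos θ₁)² + (r sin θ₁ − e)² = 16900.0001 → L = 130.0000 → L = 130
check at θ₃=251°: x = 95.2632 (printed 95.2632) ✓

r = 53, L = 130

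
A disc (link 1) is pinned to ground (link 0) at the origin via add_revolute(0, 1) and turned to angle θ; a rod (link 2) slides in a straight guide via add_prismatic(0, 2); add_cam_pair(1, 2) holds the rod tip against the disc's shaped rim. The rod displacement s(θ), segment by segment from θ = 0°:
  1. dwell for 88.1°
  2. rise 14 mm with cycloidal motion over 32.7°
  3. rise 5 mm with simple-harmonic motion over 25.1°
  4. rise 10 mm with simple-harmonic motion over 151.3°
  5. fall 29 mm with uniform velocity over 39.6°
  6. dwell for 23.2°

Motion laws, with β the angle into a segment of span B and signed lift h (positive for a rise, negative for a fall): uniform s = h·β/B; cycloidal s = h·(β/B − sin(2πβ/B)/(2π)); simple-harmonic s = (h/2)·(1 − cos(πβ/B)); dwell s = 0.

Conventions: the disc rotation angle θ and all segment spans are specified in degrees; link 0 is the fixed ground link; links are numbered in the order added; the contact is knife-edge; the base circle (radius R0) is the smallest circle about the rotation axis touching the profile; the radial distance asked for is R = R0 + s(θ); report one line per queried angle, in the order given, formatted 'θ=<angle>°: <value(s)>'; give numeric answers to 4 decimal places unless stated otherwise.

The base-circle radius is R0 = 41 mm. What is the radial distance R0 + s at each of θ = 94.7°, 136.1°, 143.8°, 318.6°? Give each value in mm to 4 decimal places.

segment 1 (0° to 88.1°, dwell): s unchanged at 0.0000
θ = 94.7° falls in segment 2 (88.1° to 120.8°, cycloidal, h = 14): β = 94.7 − 88.1 = 6.6°, B = 32.7°; Δs = 14·(0.2018 − sin(2π·0.2018)/(2π)) = 0.6988; s = 0.0000 + 0.6988 = 0.6988
segment 2 (88.1° to 120.8°, cycloidal, h = 14) is passed completely: s = 0.0000 + (14) = 14.0000
θ = 136.1° falls in segment 3 (120.8° to 145.9°, simple-harmonic, h = 5): β = 136.1 − 120.8 = 15.3°, B = 25.1°; Δs = 5/2·(1 − cos(π·0.6096)) = 3.3436; s = 14.0000 + 3.3436 = 17.3436
θ = 143.8° falls in segment 3 (120.8° to 145.9°, simple-harmonic, h = 5): β = 143.8 − 120.8 = 23°, B = 25.1°; Δs = 5/2·(1 − cos(π·0.9163)) = 4.9141; s = 14.0000 + 4.9141 = 18.9141
segment 3 (120.8° to 145.9°, simple-harmonic, h = 5) is passed completely: s = 14.0000 + (5) = 19.0000
segment 4 (145.9° to 297.2°, simple-harmonic, h = 10) is passed completely: s = 19.0000 + (10) = 29.0000
θ = 318.6° falls in segment 5 (297.2° to 336.8°, uniform, h = -29): β = 318.6 − 297.2 = 21.4°, B = 39.6°; Δs = -29·21.4/39.6 = -15.6717; s = 29.0000 − 15.6717 = 13.3283
θ=94.7°: R = R0 + s = 41 + 0.6988 = 41.6988
θ=136.1°: R = R0 + s = 41 + 17.3436 = 58.3436
θ=143.8°: R = R0 + s = 41 + 18.9141 = 59.9141
θ=318.6°: R = R0 + s = 41 + 13.3283 = 54.3283

θ=94.7°: 41.6988
θ=136.1°: 58.3436
θ=143.8°: 59.9141
θ=318.6°: 54.3283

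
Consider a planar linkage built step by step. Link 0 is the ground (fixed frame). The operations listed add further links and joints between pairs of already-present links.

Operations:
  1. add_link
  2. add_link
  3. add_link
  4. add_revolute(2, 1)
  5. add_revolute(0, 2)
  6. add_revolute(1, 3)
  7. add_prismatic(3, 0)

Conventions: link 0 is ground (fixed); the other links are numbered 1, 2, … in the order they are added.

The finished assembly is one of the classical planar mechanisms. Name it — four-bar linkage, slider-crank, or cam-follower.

links: 4 (incl. ground); joints: 3 revolute, 1 prismatic, 0 higher (cam) pair, forming one closed loop
4 links, 3 revolutes + 1 prismatic in one loop → slider-crank

slider-crank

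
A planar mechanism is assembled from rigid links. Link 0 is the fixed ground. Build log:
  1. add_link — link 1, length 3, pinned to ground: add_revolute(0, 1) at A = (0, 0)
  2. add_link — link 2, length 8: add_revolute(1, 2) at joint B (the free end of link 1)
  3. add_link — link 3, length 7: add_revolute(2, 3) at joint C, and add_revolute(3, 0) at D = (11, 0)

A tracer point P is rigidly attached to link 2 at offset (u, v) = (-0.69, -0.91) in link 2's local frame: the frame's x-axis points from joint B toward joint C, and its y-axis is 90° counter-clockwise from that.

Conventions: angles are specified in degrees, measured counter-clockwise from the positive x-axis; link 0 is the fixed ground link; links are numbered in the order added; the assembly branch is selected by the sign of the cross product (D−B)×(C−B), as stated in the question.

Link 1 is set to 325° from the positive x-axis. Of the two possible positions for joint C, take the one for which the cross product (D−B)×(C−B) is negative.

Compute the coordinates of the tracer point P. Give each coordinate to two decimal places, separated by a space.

A=(0,0), D=(11.00,0)
B = A + 3.00·(cos325°, sin325°) = (2.4575, -1.7207)
|BD| = 8.7141
circle(B,8.00) ∩ circle(D,7.00): a=5.2177, h=6.0643
  candidates: C₊=(6.3750,5.2544) cross=52.845; C₋=(8.7699,-6.6353) cross=-52.845
  branch - wants cross < 0 → take C=(8.7699,-6.6353) (cross=-52.845)
ex = (C−B)/|BC| = (0.7891,-0.6143); ey = (0.6143,0.7891)
P = B + -0.69·ex + -0.91·ey = (1.3540,-2.0149)

1.35 -2.01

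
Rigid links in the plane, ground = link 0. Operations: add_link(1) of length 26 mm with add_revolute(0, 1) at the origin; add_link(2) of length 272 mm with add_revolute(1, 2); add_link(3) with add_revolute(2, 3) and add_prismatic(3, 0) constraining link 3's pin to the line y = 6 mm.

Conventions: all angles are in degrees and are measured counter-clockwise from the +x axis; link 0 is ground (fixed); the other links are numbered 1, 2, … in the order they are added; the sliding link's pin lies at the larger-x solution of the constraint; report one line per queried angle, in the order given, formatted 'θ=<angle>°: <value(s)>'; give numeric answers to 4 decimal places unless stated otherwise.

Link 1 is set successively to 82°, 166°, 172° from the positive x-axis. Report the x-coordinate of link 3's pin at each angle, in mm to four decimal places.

geometry: r = 26 mm, L = 272 mm, e = 6 mm
θ=82°: crank pin P = (r cos θ, r sin θ) = (3.618501, 25.746970)
θ=82°: h = r sin θ − e = 25.746970 − 6 = 19.746970
θ=82°: x = r cos θ + √(L² − h²) = 3.618501 + 271.282246 = 274.900747
θ=166°: crank pin P = (r cos θ, r sin θ) = (-25.227689, 6.289969)
θ=166°: h = r sin θ − e = 6.289969 − 6 = 0.289969
θ=166°: x = r cos θ + √(L² − h²) = -25.227689 + 271.999845 = 246.772157
θ=172°: crank pin P = (r cos θ, r sin θ) = (-25.746970, 3.618501)
θ=172°: h = r sin θ − e = 3.618501 − 6 = -2.381499
θ=172°: x = r cos θ + √(L² − h²) = -25.746970 + 271.989574 = 246.242604

θ=82°: 274.9007
θ=166°: 246.7722
θ=172°: 246.2426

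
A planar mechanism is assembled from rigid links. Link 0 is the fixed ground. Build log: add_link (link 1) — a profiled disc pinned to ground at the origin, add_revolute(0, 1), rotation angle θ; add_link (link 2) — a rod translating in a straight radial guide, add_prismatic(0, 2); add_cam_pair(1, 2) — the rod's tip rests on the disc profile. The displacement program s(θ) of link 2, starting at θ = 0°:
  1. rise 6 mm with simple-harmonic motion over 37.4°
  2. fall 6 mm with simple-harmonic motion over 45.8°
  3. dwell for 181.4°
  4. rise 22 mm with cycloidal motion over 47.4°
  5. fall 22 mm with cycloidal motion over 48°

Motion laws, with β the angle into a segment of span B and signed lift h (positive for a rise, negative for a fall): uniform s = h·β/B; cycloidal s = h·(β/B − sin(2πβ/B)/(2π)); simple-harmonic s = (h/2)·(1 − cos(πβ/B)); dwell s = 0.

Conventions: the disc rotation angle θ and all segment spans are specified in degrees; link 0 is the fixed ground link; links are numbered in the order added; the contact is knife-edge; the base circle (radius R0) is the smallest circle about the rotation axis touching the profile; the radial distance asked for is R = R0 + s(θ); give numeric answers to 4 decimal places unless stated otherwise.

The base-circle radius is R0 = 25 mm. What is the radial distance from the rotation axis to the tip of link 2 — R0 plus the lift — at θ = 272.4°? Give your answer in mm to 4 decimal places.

seg 1 [0°–37.4°] simple-harmonic, h=6: full span → s += 6 → s = 6.0000
seg 2 [37.4°–83.2°] simple-harmonic, h=-6: full span → s += -6 → s = 0.0000
seg 3 [83.2°–264.6°] dwell: s stays 0.0000
seg 4 [264.6°–312°] cycloidal, h=22: θ=272.4° here. β=7.8, B=47.4. 22·(0.1646 − sin(2π·0.1646)/(2π)) = 0.6114 → s = 0.6114
R = R0 + s = 25 + 0.6114 = 25.6114

25.6114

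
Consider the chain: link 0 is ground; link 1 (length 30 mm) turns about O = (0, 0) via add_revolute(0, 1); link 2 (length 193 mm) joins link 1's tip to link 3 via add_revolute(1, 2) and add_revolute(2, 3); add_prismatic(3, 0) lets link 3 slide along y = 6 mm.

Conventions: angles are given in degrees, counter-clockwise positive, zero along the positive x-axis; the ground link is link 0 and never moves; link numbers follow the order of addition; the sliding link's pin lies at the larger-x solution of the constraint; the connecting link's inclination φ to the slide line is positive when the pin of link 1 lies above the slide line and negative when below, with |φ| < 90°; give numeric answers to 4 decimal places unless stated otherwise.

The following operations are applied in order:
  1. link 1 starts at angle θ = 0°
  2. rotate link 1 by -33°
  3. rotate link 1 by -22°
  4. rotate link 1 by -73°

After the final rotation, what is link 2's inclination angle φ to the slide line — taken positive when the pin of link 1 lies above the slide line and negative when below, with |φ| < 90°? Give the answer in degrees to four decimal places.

geometry: r = 30 mm, L = 193 mm, e = 6 mm; θ starts at 0°
rotate link 1 by -33°: θ ← 0° -33° = -33°
rotate link 1 by -22°: θ ← -33° -22° = -55°
rotate link 1 by -73°: θ ← -55° -73° = -128°
h = r sin θ − e = -23.640323 − 6 = -29.640323
sin φ = h / L = -29.640323 / 193 = -0.15357680
φ = arcsin(-0.15357680) = -8.834265°

-8.8343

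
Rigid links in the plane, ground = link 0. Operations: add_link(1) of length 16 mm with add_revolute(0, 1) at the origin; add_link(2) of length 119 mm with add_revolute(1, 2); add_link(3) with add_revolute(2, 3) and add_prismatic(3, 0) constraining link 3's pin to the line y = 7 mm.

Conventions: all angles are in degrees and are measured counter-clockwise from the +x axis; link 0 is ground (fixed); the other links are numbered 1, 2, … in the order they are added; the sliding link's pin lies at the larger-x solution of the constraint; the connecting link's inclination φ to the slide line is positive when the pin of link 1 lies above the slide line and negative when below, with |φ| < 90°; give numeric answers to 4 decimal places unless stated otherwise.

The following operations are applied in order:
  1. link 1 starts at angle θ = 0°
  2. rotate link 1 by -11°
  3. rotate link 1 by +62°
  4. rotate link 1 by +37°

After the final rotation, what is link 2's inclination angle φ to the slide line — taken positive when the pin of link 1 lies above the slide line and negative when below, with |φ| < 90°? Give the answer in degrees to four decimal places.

geometry: r = 16 mm, L = 119 mm, e = 7 mm; θ starts at 0°
rotate link 1 by -11°: θ ← 0° -11° = -11°
rotate link 1 by +62°: θ ← -11° +62° = 51°
rotate link 1 by +37°: θ ← 51° +37° = 88°
h = r sin θ − e = 15.990253 − 7 = 8.990253
sin φ = h / L = 8.990253 / 119 = 0.07554835
φ = arcsin(0.07554835) = 4.332730°

4.3327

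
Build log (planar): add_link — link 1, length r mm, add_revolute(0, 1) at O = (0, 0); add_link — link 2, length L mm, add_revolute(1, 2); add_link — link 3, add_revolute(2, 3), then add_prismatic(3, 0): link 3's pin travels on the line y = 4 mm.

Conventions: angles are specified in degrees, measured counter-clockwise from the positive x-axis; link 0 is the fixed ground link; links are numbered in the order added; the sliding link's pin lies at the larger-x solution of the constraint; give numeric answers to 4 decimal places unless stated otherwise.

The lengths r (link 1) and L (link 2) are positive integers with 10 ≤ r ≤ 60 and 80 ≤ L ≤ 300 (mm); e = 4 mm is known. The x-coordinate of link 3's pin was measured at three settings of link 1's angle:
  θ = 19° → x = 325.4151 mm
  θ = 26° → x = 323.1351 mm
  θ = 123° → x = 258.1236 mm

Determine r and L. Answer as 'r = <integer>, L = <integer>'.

constraint per measurement: (x − r cos θ)² + (r sin θ − e)² = L²
subtracting the θ₁ and θ₂ equations cancels the r² and L² terms:
r = (x₁² − x₂²) / (2[(x₁cos θ₁ + e sin θ₁) − (x₂cos θ₂ + e sin θ₂)]) = 44.0012 → r = 44
L² = (x₁ − r cos θ₁)² + (r sin θ₁ − e)² = 80656.0174 → L = 284.0000 → L = 284
check at θ₃=123°: x = 258.1236 (printed 258.1236) ✓

r = 44, L = 284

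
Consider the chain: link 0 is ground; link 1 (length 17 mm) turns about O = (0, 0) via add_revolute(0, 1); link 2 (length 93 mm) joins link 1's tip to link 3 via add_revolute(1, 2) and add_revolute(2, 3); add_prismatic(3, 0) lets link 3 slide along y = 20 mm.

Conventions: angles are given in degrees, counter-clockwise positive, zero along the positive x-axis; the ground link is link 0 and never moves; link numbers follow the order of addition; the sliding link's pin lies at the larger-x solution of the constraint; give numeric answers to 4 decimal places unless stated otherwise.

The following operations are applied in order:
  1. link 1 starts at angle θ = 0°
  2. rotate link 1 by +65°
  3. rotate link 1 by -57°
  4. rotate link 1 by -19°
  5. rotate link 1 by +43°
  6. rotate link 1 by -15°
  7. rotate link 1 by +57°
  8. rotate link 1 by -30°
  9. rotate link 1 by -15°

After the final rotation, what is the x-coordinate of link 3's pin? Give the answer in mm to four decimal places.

geometry: r = 17 mm, L = 93 mm, e = 20 mm; θ starts at 0°
rotate link 1 by +65°: θ ← 0° +65° = 65°
rotate link 1 by -57°: θ ← 65° -57° = 8°
rotate link 1 by -19°: θ ← 8° -19° = -11°
rotate link 1 by +43°: θ ← -11° +43° = 32°
rotate link 1 by -15°: θ ← 32° -15° = 17°
rotate link 1 by +57°: θ ← 17° +57° = 74°
rotate link 1 by -30°: θ ← 74° -30° = 44°
rotate link 1 by -15°: θ ← 44° -15° = 29°
crank pin P = (r cos θ, r sin θ) = (14.868535, 8.241764)
h = r sin θ − e = 8.241764 − 20 = -11.758236
x = r cos θ + √(L² − h²) = 14.868535 + 92.253693 = 107.122228

107.1222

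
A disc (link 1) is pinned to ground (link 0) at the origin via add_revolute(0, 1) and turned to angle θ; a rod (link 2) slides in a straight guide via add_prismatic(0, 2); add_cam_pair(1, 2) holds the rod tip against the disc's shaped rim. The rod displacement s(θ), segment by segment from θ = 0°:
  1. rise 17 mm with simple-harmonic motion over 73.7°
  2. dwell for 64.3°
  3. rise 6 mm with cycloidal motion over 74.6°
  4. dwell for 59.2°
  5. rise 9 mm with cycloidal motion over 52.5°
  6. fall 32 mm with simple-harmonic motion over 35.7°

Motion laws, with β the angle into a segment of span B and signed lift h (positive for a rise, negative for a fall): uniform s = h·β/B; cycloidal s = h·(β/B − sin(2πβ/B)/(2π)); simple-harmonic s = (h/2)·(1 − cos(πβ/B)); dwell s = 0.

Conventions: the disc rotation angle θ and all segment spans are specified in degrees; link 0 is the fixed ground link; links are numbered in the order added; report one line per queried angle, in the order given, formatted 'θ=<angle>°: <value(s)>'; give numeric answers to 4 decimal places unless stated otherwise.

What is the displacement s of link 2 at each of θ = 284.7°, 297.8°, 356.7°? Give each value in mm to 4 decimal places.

segment 1 (0° to 73.7°, simple-harmonic, h = 17) is passed completely: s = 0.0000 + (17) = 17.0000
segment 2 (73.7° to 138°, dwell): s unchanged at 17.0000
segment 3 (138° to 212.6°, cycloidal, h = 6) is passed completely: s = 17.0000 + (6) = 23.0000
segment 4 (212.6° to 271.8°, dwell): s unchanged at 23.0000
θ = 284.7° falls in segment 5 (271.8° to 324.3°, cycloidal, h = 9): β = 284.7 − 271.8 = 12.9°, B = 52.5°; Δs = 9·(0.2457 − sin(2π·0.2457)/(2π)) = 0.7796; s = 23.0000 + 0.7796 = 23.7796
θ = 297.8° falls in segment 5 (271.8° to 324.3°, cycloidal, h = 9): β = 297.8 − 271.8 = 26°, B = 52.5°; Δs = 9·(0.4952 − sin(2π·0.4952)/(2π)) = 4.4143; s = 23.0000 + 4.4143 = 27.4143
segment 5 (271.8° to 324.3°, cycloidal, h = 9) is passed completely: s = 23.0000 + (9) = 32.0000
θ = 356.7° falls in segment 6 (324.3° to 360°, simple-harmonic, h = -32): β = 356.7 − 324.3 = 32.4°, B = 35.7°; Δs = -32/2·(1 − cos(π·0.9076)) = -31.3301; s = 32.0000 − 31.3301 = 0.6699

θ=284.7°: 23.7796
θ=297.8°: 27.4143
θ=356.7°: 0.6699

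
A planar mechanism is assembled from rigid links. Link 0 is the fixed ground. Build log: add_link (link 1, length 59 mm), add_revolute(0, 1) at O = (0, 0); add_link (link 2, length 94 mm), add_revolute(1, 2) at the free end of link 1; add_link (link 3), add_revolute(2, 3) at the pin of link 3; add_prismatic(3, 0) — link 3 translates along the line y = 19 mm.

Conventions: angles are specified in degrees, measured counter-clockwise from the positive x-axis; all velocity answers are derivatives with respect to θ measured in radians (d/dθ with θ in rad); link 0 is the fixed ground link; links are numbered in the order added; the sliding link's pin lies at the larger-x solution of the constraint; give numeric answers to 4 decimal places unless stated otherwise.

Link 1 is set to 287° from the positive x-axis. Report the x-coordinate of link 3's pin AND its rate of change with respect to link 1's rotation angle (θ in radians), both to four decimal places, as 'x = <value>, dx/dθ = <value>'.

geometry: r = 59 mm, L = 94 mm, e = 19 mm
crank pin P = (r cos θ, r sin θ) = (17.249931, -56.421981)
h = r sin θ − e = -56.421981 − 19 = -75.421981
x = r cos θ + √(L² − h²) = 17.249931 + 56.102806 = 73.352737
dx/dθ = −r sin θ − h·r cos θ/√(L² − h²) (θ in radians; h = -75.421981) = 79.611978

x = 73.3527, dx/dθ = 79.6120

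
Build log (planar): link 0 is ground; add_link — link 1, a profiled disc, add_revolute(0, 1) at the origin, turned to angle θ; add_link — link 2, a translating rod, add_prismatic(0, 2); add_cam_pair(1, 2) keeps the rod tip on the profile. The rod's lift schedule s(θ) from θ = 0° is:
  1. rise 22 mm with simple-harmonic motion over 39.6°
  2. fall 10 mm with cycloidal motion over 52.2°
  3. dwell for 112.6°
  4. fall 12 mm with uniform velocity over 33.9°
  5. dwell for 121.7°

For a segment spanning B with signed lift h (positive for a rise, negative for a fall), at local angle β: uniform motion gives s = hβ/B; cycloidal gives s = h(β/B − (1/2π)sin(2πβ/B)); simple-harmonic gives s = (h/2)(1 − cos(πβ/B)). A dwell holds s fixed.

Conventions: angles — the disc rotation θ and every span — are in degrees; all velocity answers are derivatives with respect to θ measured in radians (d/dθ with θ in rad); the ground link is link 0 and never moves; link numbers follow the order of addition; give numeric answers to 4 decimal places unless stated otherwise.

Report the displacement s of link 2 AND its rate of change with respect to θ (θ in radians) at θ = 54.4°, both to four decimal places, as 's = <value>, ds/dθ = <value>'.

seg 1 [0°–39.6°] simple-harmonic, h=22: full span → s += 22 → s = 22.0000
seg 2 [39.6°–91.8°] cycloidal, h=-10: θ=54.4° here. β=14.8, B=52.2. -10·(0.2835 − sin(2π·0.2835)/(2π)) = -1.2789 → s = 20.7211
velocity in seg [39.6°–91.8°] (cycloidal), θ in radians: β = 14.8° = 0.2583 rad, B = 52.2° = 0.9111 rad; ds/dθ = (h/B)(1 − cos(2πβ/B)) = ((-10)/0.9111)(1 − cos(2π·0.2835)) = -13.271205 mm/rad

s = 20.7211, ds/dθ = -13.2712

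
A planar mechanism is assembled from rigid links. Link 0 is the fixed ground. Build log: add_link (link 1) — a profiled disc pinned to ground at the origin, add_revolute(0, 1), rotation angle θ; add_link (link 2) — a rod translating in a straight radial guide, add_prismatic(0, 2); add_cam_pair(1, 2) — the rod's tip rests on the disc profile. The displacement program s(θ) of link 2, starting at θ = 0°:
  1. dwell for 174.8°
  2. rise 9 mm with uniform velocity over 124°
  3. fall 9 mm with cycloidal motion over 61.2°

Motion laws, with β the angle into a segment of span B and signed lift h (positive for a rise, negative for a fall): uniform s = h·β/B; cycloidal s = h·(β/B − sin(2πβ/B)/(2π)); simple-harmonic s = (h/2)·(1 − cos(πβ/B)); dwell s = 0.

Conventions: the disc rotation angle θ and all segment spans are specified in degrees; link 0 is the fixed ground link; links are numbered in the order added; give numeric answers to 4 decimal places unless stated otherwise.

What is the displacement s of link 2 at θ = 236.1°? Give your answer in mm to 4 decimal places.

seg 1 [0°–174.8°] dwell: s stays 0.0000
seg 2 [174.8°–298.8°] uniform, h=9: θ=236.1° here. β=61.3, B=124. 9·61.3/124 = 4.4492 → s = 4.4492

4.4492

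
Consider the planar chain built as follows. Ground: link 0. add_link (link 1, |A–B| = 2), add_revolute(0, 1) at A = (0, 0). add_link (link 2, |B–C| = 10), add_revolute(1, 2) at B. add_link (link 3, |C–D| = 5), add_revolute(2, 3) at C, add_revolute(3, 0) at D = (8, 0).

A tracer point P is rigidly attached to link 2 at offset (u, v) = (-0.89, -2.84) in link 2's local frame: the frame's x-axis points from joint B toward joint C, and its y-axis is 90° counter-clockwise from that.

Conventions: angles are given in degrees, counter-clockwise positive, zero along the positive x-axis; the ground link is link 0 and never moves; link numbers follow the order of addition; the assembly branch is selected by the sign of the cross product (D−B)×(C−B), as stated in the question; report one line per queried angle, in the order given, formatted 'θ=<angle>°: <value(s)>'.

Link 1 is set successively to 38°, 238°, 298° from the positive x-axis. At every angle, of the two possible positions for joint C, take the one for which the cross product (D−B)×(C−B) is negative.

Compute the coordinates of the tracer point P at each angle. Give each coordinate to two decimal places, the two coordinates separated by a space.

A=(0,0), D=(8.00,0)
θ=38°: B = A + 2.00·(cos38°, sin38°) = (1.5760, 1.2313)
θ=38°: |BD| = 6.5409
θ=38°: circle(B,10.00) ∩ circle(D,5.00): a=9.0036, h=4.3515
θ=38°:   candidates: C₊=(11.2378,3.8101) cross=28.463; C₋=(9.5995,-4.7373) cross=-28.463
θ=38°:   branch - wants cross < 0 → take C=(9.5995,-4.7373) (cross=-28.463)
θ=38°: ex = (C−B)/|BC| = (0.8023,-0.5969); ey = (0.5969,0.8023)
θ=38°: P = B + -0.89·ex + -2.84·ey = (-0.8331,-0.5161)
θ=238°: B = A + 2.00·(cos238°, sin238°) = (-1.0598, -1.6961)
θ=238°: |BD| = 9.2172
θ=238°: circle(B,10.00) ∩ circle(D,5.00): a=8.6771, h=4.9707
θ=238°:   candidates: C₊=(6.5544,4.7865) cross=45.816; C₋=(8.3838,-4.9853) cross=-45.816
θ=238°:   branch - wants cross < 0 → take C=(8.3838,-4.9853) (cross=-45.816)
θ=238°: ex = (C−B)/|BC| = (0.9444,-0.3289); ey = (0.3289,0.9444)
θ=238°: P = B + -0.89·ex + -2.84·ey = (-2.8344,-4.0853)
θ=298°: B = A + 2.00·(cos298°, sin298°) = (0.9389, -1.7659)
θ=298°: |BD| = 7.2785
θ=298°: circle(B,10.00) ∩ circle(D,5.00): a=8.7914, h=4.7656
θ=298°:   candidates: C₊=(8.3115,4.9903) cross=34.687; C₋=(10.6239,-4.2562) cross=-34.687
θ=298°:   branch - wants cross < 0 → take C=(10.6239,-4.2562) (cross=-34.687)
θ=298°: ex = (C−B)/|BC| = (0.9685,-0.2490); ey = (0.2490,0.9685)
θ=298°: P = B + -0.89·ex + -2.84·ey = (-0.6303,-4.2948)

θ=38°: -0.83 -0.52
θ=238°: -2.83 -4.09
θ=298°: -0.63 -4.29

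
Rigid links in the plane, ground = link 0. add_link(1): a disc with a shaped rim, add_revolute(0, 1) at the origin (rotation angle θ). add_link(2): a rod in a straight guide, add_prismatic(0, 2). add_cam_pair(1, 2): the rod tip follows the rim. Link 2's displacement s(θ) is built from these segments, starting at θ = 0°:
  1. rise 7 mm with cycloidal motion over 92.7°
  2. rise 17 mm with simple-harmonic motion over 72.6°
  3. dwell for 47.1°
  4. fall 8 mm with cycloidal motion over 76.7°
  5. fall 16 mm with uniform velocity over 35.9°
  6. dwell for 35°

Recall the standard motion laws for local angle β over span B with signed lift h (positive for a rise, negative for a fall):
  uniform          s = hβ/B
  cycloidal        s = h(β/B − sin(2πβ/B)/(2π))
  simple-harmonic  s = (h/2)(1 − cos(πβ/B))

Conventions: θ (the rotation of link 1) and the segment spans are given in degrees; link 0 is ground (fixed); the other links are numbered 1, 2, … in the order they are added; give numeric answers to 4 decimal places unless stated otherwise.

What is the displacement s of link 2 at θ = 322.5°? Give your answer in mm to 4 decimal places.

segment 1 (0° to 92.7°, cycloidal, h = 7) is passed completely: s = 0.0000 + (7) = 7.0000
segment 2 (92.7° to 165.3°, simple-harmonic, h = 17) is passed completely: s = 7.0000 + (17) = 24.0000
segment 3 (165.3° to 212.4°, dwell): s unchanged at 24.0000
segment 4 (212.4° to 289.1°, cycloidal, h = -8) is passed completely: s = 24.0000 + (-8) = 16.0000
θ = 322.5° falls in segment 5 (289.1° to 325°, uniform, h = -16): β = 322.5 − 289.1 = 33.4°, B = 35.9°; Δs = -16·33.4/35.9 = -14.8858; s = 16.0000 − 14.8858 = 1.1142

1.1142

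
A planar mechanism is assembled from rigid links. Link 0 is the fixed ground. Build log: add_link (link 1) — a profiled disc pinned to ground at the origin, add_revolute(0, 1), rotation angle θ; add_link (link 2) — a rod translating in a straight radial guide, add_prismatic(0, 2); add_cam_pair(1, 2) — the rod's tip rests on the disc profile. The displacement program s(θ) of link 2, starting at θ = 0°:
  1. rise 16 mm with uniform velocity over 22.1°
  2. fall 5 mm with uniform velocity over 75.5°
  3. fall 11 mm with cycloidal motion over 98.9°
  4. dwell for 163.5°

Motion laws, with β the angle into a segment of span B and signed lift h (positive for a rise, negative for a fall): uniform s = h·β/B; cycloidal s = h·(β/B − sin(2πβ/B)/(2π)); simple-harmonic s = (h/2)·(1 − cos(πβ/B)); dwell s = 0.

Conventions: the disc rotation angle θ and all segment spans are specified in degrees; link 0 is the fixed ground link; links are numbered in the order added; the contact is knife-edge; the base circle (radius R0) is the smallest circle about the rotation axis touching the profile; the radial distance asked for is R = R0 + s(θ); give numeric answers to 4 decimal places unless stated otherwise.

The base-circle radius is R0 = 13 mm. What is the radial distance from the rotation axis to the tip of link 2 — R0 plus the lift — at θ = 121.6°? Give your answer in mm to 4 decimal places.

seg 1 [0°–22.1°] uniform, h=16: full span → s += 16 → s = 16.0000
seg 2 [22.1°–97.6°] uniform, h=-5: full span → s += -5 → s = 11.0000
seg 3 [97.6°–196.5°] cycloidal, h=-11: θ=121.6° here. β=24, B=98.9. -11·(0.2427 − sin(2π·0.2427)/(2π)) = -0.9205 → s = 10.0795
R = R0 + s = 13 + 10.0795 = 23.0795

23.0795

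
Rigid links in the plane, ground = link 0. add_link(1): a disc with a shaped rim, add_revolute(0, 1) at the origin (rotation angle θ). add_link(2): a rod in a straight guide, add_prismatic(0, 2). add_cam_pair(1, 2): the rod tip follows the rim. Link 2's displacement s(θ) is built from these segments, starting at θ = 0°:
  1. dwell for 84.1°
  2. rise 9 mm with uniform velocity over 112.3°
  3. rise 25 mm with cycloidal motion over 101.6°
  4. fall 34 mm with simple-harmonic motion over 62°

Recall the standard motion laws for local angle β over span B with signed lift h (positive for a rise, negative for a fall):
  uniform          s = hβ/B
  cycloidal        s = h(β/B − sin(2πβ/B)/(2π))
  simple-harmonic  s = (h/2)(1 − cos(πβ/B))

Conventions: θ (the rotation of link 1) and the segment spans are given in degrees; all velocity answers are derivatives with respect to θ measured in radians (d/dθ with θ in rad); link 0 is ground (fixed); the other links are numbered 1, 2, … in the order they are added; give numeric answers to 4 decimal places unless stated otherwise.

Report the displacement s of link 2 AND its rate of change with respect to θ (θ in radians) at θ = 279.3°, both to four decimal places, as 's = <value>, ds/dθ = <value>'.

segment 1 (0° to 84.1°, dwell): s unchanged at 0.0000
segment 2 (84.1° to 196.4°, uniform, h = 9) is passed completely: s = 0.0000 + (9) = 9.0000
θ = 279.3° falls in segment 3 (196.4° to 298°, cycloidal, h = 25): β = 279.3 − 196.4 = 82.9°, B = 101.6°; Δs = 25·(0.8159 − sin(2π·0.8159)/(2π)) = 24.0408; s = 9.0000 + 24.0408 = 33.0408
velocity in seg [196.4°–298°] (cycloidal), θ in radians: β = 82.9° = 1.4469 rad, B = 101.6° = 1.7733 rad; ds/dθ = (h/B)(1 − cos(2πβ/B)) = (25/1.7733)(1 − cos(2π·0.8159)) = 8.422516 mm/rad

s = 33.0408, ds/dθ = 8.4225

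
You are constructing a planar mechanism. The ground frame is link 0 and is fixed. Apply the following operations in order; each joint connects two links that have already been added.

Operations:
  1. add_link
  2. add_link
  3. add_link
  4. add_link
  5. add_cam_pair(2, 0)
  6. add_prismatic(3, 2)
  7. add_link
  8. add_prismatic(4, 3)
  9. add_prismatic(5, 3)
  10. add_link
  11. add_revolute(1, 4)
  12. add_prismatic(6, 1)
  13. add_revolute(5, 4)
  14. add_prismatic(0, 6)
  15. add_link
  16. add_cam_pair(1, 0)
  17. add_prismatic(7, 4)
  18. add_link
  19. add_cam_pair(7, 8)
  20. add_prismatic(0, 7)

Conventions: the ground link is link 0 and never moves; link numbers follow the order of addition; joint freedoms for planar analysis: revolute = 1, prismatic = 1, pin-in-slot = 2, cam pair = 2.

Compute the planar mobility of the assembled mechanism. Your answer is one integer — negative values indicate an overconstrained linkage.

link 0 = ground. State L|J1|J2 = 1|0|0
+link1  2|0|0
+link2  3|0|0
+link3  4|0|0
+link4  5|0|0
C(2,0) f=2→J2  5|0|1
P(3,2) f=1→J1  5|1|1
+link5  6|1|1
P(4,3) f=1→J1  6|2|1
P(5,3) f=1→J1  6|3|1
+link6  7|3|1
R(1,4) f=1→J1  7|4|1
P(6,1) f=1→J1  7|5|1
R(5,4) f=1→J1  7|6|1
P(0,6) f=1→J1  7|7|1
+link7  8|7|1
C(1,0) f=2→J2  8|7|2
P(7,4) f=1→J1  8|8|2
+link8  9|8|2
C(7,8) f=2→J2  9|8|3
P(0,7) f=1→J1  9|9|3
M = 3(9−1)−2·9−3 = 24−18−3 = 3

M = 3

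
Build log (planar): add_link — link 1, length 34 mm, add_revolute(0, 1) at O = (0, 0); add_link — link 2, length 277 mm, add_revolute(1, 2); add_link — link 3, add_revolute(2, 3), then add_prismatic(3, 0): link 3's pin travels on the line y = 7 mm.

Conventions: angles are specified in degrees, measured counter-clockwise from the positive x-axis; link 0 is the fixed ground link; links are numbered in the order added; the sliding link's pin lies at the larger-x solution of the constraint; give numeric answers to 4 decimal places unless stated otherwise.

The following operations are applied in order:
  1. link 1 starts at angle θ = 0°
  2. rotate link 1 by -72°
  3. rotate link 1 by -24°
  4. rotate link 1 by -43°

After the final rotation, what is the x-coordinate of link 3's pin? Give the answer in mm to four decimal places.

geometry: r = 34 mm, L = 277 mm, e = 7 mm; θ starts at 0°
rotate link 1 by -72°: θ ← 0° -72° = -72°
rotate link 1 by -24°: θ ← -72° -24° = -96°
rotate link 1 by -43°: θ ← -96° -43° = -139°
crank pin P = (r cos θ, r sin θ) = (-25.660126, -22.306007)
h = r sin θ − e = -22.306007 − 7 = -29.306007
x = r cos θ + √(L² − h²) = -25.660126 + 275.445381 = 249.785255

249.7853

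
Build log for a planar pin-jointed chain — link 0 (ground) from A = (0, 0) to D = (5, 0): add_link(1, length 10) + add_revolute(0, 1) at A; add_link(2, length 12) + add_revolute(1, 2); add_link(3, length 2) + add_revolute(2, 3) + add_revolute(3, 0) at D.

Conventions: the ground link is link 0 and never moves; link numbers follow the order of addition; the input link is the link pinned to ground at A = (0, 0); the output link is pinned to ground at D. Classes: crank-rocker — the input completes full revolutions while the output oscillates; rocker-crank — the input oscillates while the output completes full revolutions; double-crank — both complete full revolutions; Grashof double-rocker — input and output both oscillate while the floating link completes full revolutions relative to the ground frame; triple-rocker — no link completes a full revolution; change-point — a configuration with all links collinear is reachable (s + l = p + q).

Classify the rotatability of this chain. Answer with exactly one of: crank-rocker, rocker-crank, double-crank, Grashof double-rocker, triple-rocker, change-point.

lengths: ground=5, input=10, coupler=12, output=2
sorted: s=2 (shortest), l=12 (longest), p+q=15
s + l = 14 vs p + q = 15
s + l < p + q (Grashof) with shortest = output link → rocker-crank

rocker-crank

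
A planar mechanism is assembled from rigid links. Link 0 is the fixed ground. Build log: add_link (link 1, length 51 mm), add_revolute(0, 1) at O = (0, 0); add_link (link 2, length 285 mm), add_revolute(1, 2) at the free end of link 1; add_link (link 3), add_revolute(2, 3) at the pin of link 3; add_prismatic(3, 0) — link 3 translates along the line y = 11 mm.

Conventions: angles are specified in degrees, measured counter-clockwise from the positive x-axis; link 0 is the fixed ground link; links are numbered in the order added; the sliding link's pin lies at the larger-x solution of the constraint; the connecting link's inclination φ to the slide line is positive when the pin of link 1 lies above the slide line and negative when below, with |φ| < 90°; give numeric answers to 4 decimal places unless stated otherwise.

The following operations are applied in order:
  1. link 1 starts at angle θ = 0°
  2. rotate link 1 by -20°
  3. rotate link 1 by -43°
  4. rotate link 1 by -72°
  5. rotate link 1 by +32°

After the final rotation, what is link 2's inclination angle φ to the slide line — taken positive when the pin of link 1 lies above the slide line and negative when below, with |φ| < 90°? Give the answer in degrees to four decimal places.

geometry: r = 51 mm, L = 285 mm, e = 11 mm; θ starts at 0°
rotate link 1 by -20°: θ ← 0° -20° = -20°
rotate link 1 by -43°: θ ← -20° -43° = -63°
rotate link 1 by -72°: θ ← -63° -72° = -135°
rotate link 1 by +32°: θ ← -135° +32° = -103°
h = r sin θ − e = -49.692873 − 11 = -60.692873
sin φ = h / L = -60.692873 / 285 = -0.21295745
φ = arcsin(-0.21295745) = -12.295723°

-12.2957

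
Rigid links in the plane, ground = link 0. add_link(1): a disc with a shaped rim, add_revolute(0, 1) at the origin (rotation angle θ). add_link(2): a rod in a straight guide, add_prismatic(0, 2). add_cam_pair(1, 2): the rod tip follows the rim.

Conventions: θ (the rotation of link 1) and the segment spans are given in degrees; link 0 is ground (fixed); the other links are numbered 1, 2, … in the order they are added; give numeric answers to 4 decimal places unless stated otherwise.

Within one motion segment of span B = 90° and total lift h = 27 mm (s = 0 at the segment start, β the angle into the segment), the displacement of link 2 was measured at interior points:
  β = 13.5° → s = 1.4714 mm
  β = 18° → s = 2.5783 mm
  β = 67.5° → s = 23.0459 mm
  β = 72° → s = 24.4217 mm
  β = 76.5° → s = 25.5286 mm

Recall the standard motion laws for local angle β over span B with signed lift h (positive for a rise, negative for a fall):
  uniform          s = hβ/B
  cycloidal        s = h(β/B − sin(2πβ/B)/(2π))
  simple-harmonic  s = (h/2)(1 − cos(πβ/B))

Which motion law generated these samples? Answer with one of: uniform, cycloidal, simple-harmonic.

candidates at β/B = r: uniform s = h·r (linear in β); cycloidal s = h·(r − sin(2πr)/(2π)); simple-harmonic s = (h/2)(1 − cos(πr))
β=13.5°: printed 1.4714 | uniform 4.0500, cycloidal 0.5735, simple-harmonic 1.4714
β=18°: printed 2.5783 | uniform 5.4000, cycloidal 1.3131, simple-harmonic 2.5783
β=67.5°: printed 23.0459 | uniform 20.2500, cycloidal 24.5472, simple-harmonic 23.0459
β=72°: printed 24.4217 | uniform 21.6000, cycloidal 25.6869, simple-harmonic 24.4217
β=76.5°: printed 25.5286 | uniform 22.9500, cycloidal 26.4265, simple-harmonic 25.5286
only one law matches every sample → simple-harmonic

simple-harmonic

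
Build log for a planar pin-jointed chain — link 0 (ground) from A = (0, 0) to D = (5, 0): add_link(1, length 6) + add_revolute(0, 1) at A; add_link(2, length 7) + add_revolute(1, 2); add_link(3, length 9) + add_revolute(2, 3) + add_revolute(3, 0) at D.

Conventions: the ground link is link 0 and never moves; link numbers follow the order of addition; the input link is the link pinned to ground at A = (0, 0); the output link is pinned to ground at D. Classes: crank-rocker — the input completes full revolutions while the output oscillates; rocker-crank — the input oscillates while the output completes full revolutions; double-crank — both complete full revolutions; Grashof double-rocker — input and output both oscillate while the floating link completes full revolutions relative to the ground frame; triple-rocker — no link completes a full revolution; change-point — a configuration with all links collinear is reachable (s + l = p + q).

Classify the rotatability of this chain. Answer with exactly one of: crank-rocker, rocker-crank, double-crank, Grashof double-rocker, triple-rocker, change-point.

lengths: ground=5, input=6, coupler=7, output=9
sorted: s=5 (shortest), l=9 (longest), p+q=13
s + l = 14 vs p + q = 13
s + l > p + q → non-Grashof → no link fully rotates → triple-rocker

triple-rocker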